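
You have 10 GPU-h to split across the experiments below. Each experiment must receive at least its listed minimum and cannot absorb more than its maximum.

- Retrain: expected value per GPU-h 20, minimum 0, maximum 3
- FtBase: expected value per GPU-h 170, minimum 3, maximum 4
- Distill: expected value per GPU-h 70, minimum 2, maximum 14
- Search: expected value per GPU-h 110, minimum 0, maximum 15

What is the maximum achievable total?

1260

Meeting every minimum uses 0+3+2+0 = 5 GPU-h, leaving 5.
Rank by expected value per GPU-h: FtBase 170 > Search 110 > Distill 70 > Retrain 20.
Give FtBase 1 more to hit its cap of 4 — 4 left.
Search has room for 15 more but only 4 remain, so it gets 4.
Total = 170×4 + 70×2 + 110×4 = 1260.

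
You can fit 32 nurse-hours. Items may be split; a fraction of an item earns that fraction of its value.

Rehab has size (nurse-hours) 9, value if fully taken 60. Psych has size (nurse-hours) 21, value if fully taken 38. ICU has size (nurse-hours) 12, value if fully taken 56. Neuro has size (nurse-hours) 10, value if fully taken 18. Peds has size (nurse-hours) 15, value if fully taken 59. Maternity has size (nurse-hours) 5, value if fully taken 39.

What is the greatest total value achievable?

178.6

Best value per unit of size first: Maternity 39/5≈7.8, Rehab 60/9≈6.67, ICU 56/12≈4.67, Peds 59/15≈3.93, Psych 38/21≈1.81, Neuro 18/10≈1.8.
All 5 nurse-hours of Maternity fit (value 39) → 27 remain.
All 9 nurse-hours of Rehab fit (value 60) → 18 remain.
ICU: take in full, 12 nurse-hours for value 56 → 6 left.
Only 6 nurse-hours remain; take 6/15 of Peds for value 59×6/15 = 23.6.
Total value = 178.6.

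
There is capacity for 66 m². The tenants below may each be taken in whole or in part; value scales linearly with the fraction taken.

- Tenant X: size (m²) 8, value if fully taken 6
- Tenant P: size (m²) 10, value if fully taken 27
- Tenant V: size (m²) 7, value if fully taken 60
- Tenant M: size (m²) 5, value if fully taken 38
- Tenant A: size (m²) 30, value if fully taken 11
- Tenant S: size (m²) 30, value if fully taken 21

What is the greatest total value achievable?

154.2

Rank by value-to-size ratio: Tenant V 60/7≈8.57, Tenant M 38/5≈7.6, Tenant P 27/10≈2.7, Tenant X 6/8≈0.75, Tenant S 21/30≈0.7, Tenant A 11/30≈0.367.
All 7 m² of Tenant V fit (value 60) — 59 remain.
All 5 m² of Tenant M fit (value 38) — 54 remain.
Tenant P: take in full, 10 m² for value 27 — 44 left.
Tenant X: take in full, 8 m² for value 6 — 36 left.
Tenant S: take in full, 30 m² for value 21 — 6 left.
Fill the last 6 m² with part of Tenant A: 6/30 of it earns 2.2.
Total value = 154.2.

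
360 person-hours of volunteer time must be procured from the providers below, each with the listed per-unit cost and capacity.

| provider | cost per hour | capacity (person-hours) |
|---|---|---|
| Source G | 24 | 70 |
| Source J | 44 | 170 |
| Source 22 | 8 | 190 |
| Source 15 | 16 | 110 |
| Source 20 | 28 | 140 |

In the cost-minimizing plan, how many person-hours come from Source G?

60

Fill from the cheapest provider first.
Take 190 from Source 22 at 8 → need 170 more.
Source 15 at 16: take all 110 person-hours → 60 still needed.
Take 60 from Source G at 24 to finish.
Source 20, Source J: unused.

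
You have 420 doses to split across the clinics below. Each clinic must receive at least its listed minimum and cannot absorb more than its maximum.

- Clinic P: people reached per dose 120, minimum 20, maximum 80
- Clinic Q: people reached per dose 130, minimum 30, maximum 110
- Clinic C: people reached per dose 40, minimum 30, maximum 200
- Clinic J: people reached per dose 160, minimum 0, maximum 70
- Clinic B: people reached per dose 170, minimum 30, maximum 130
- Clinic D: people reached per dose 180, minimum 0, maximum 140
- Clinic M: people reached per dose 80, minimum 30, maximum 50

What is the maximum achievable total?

Meeting every minimum uses 20+30+30+0+30+0+30 = 140 doses, leaving 280.
Order the clinics by people reached per dose: Clinic D 180 > Clinic B 170 > Clinic J 160 > Clinic Q 130 > Clinic P 120 > Clinic M 80 > Clinic C 40.
Clinic D takes 140 more to reach its cap of 140 → 140 left.
Give Clinic B 100 more to hit its cap of 130 → 40 left.
Clinic J has room for 70 more but only 40 remain, so it gets 40.
Total = 120×20 + 130×30 + 40×30 + 160×40 + 170×130 + 180×140 + 80×30 = 63600.

63600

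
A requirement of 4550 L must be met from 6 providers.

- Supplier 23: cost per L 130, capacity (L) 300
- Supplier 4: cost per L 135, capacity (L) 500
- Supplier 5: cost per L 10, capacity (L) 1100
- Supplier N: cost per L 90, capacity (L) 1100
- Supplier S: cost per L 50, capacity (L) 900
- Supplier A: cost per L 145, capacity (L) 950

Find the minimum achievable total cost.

Use providers in increasing cost order.
Take 1100 from Supplier 5 at 10 → need 3450 more.
Take 900 from Supplier S at 50 → need 2550 more.
Supplier N at 90: take all 1100 L → 1450 still needed.
Take 300 from Supplier 23 at 130 → need 1150 more.
Take 500 from Supplier 4 at 135 → need 650 more.
Supplier A (145): take the remaining 650 → done.
Cost = 1100×10 + 900×50 + 1100×90 + 300×130 + 500×135 + 650×145 = 355750.

355750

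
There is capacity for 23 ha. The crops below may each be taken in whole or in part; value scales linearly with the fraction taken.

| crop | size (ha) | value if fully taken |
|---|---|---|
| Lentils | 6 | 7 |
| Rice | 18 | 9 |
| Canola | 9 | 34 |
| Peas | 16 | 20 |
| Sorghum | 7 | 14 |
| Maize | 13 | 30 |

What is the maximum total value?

66

Rank by value-to-size ratio: Canola 34/9≈3.78, Maize 30/13≈2.31, Sorghum 14/7≈2, Peas 20/16≈1.25, Lentils 7/6≈1.17, Rice 9/18≈0.5.
Canola: take in full, 9 ha for value 34 — 14 left.
Maize: take in full, 13 ha for value 30 — 1 left.
Only 1 ha remain; take 1/7 of Sorghum for value 14×1/7 = 2.
Total value = 66.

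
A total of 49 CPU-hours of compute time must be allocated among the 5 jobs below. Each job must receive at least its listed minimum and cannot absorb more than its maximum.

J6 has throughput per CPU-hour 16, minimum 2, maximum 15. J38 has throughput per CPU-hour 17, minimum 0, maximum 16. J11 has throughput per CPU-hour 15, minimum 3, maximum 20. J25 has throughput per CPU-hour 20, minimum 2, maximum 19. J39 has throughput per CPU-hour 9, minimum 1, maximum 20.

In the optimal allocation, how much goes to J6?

Meeting every minimum uses 2+0+3+2+1 = 8 CPU-hours, leaving 41.
Rank by throughput per CPU-hour: J25 20 > J38 17 > J6 16 > J11 15 > J39 9.
J25 takes 17 more to reach its cap of 19 — 24 left.
J38: +16 to 16 (cap) — 8 left.
J6 has room for 13 more but only 8 remain, so it gets 10.

10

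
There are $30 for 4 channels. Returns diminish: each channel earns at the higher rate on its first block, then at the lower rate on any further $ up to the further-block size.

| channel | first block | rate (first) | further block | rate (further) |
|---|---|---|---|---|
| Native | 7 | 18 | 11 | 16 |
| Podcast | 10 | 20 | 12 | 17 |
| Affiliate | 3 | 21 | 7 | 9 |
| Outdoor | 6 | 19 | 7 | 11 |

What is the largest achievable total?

Order all 8 blocks by rate: Affiliate/first 21 > Podcast/first 20 > Outdoor/first 19 > Native/first 18 > Podcast/second 17 > Native/second 16 > Outdoor/second 11 > Affiliate/second 9.
Affiliate/first (21): +3 — 27 left.
Podcast first at 20: fill all 10 — 17 left.
Outdoor/first (19): +6 — 11 left.
Native first at 18: fill all 7 — 4 left.
Podcast second at 17: only 4 left, fill 4.
Total = 21×3 + 20×10 + 19×6 + 18×7 + 17×4 = 571.

571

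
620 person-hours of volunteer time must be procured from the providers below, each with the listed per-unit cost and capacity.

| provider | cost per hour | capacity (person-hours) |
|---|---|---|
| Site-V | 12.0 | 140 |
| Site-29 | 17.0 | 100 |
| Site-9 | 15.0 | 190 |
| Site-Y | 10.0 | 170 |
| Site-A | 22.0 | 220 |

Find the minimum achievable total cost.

Cheapest first:
Site-Y at 10.0: take all 170 person-hours ; 450 still needed.
Take 140 from Site-V at 12.0 ; need 310 more.
Site-9 (15.0): use full 190 ; 120 person-hours to go.
Site-29 (17.0): use full 100 ; 20 person-hours to go.
Site-A (22.0): take the remaining 20 ; done.
Cost = 170×10.0 + 140×12.0 + 190×15.0 + 100×17.0 + 20×22.0 = 8370.

8370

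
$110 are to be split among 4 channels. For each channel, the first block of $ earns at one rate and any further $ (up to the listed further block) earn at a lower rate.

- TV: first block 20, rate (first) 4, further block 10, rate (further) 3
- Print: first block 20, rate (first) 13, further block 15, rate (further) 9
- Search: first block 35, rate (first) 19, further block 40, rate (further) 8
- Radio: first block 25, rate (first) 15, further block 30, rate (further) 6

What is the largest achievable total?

Treat each block as its own option and order by rate: Search/tier1 19 > Radio/tier1 15 > Print/tier1 13 > Print/tier2 9 > Search/tier2 8 > Radio/tier2 6 > TV/tier1 4 > TV/tier2 3.
Search tier1 at 19: fill all 35 → 75 left.
Radio tier1 at 15: fill all 25 → 50 left.
Print tier1 at 13: fill all 20 → 30 left.
Fill Print tier2 block (15 at 9) → 15 left.
15 remain; put them into Search tier2 at 8.
Total = 19×35 + 15×25 + 13×20 + 9×15 + 8×15 = 1555.

1555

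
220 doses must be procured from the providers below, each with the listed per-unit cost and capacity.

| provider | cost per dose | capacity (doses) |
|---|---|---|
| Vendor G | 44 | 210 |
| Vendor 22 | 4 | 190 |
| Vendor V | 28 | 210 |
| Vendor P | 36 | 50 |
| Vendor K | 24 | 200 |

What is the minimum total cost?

1480

Fill from the cheapest provider first.
Vendor 22 (4): use full 190 ; 30 doses to go.
Vendor K at 24: take 30 of its 200 ; requirement met.
Vendor V, Vendor P, Vendor G: unused.
Cost = 190×4 + 30×24 = 1480.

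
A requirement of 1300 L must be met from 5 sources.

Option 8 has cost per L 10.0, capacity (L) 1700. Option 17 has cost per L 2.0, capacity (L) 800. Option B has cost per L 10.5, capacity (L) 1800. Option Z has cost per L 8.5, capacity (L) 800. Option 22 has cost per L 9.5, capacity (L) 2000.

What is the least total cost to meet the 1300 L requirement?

5850

Cheapest first:
Option 17 (2.0): use full 800 ; 500 L to go.
Option Z at 8.5: take 500 of its 800 ; requirement met.
Option 22, Option 8, Option B: unused.
Cost = 800×2.0 + 500×8.5 = 5850.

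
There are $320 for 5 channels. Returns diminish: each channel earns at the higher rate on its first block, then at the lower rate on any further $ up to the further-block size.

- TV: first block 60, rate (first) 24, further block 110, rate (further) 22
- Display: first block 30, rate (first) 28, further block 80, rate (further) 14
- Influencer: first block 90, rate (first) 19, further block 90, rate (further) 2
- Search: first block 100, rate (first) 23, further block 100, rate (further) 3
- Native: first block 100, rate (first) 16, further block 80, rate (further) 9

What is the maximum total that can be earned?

7380

Rank every tier by rate: Display/tier1 28 > TV/tier1 24 > Search/tier1 23 > TV/tier2 22 > Influencer/tier1 19 > Native/tier1 16 > Display/tier2 14 > Native/tier2 9 > Search/tier2 3 > Influencer/tier2 2.
Display/tier1 (28): +30 → 290 left.
TV/tier1 (24): +60 → 230 left.
Search tier1 at 23: fill all 100 → 130 left.
Fill TV tier2 block (110 at 22) → 20 left.
Influencer tier1 at 19: only 20 left, fill 20.
Total = 28×30 + 24×60 + 23×100 + 22×110 + 19×20 = 7380.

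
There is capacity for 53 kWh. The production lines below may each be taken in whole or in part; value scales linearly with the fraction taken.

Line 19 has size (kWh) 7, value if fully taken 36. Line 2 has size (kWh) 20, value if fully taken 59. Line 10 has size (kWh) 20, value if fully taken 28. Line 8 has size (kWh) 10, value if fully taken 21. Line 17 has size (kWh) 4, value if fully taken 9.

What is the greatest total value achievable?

141.8

Rank by value-to-size ratio: Line 19 36/7≈5.14, Line 2 59/20≈2.95, Line 17 9/4≈2.25, Line 8 21/10≈2.1, Line 10 28/20≈1.4.
All 7 kWh of Line 19 fit (value 36) — 46 remain.
All 20 kWh of Line 2 fit (value 59) — 26 remain.
All 4 kWh of Line 17 fit (value 9) — 22 remain.
Line 8: take in full, 10 kWh for value 21 — 12 left.
Only 12 kWh remain; take 12/20 of Line 10 for value 28×12/20 = 16.8.
Total value = 141.8.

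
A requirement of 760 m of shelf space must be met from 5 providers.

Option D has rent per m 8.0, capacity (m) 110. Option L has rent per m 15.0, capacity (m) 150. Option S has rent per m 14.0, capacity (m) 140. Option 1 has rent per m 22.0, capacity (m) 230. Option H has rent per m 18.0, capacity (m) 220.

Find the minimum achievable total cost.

12130

Fill from the cheapest provider first.
Option D at 8.0: take all 110 m — 650 still needed.
Take 140 from Option S at 14.0 — need 510 more.
Option L (15.0): use full 150 — 360 m to go.
Option H (18.0): use full 220 — 140 m to go.
Take 140 from Option 1 at 22.0 to finish.
Cost = 110×8.0 + 140×14.0 + 150×15.0 + 220×18.0 + 140×22.0 = 12130.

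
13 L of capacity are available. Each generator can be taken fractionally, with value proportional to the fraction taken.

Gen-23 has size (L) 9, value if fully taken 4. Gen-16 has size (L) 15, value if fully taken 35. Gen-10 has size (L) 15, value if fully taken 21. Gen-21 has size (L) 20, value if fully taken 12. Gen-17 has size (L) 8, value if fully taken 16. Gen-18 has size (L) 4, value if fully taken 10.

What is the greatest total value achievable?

31

Best value per unit of size first: Gen-18 10/4≈2.5, Gen-16 35/15≈2.33, Gen-17 16/8≈2, Gen-10 21/15≈1.4, Gen-21 12/20≈0.6, Gen-23 4/9≈0.444.
Take all of Gen-18 (4 L, value 10) ; 9 L left.
Only 9 L remain; take 9/15 of Gen-16 for value 35×9/15 = 21.
Total value = 31.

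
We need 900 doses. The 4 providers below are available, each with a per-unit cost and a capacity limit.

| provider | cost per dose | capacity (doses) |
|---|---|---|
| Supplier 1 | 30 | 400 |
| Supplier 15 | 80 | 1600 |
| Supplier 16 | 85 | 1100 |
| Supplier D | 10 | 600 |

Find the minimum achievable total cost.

Use providers in increasing cost order.
Take 600 from Supplier D at 10 → need 300 more.
Take 300 from Supplier 1 at 30 to finish.
Supplier 15, Supplier 16: unused.
Cost = 600×10 + 300×30 = 15000.

15000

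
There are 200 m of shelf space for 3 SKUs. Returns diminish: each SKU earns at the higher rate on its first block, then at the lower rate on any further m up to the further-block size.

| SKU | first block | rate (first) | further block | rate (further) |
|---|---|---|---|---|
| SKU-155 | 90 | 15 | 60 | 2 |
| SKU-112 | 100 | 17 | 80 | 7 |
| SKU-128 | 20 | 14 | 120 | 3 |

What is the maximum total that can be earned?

Rank every tier by rate: SKU-112/T1 17 > SKU-155/T1 15 > SKU-128/T1 14 > SKU-112/T2 7 > SKU-128/T2 3 > SKU-155/T2 2.
SKU-112 T1 at 17: fill all 100 — 100 left.
SKU-155 T1 at 15: fill all 90 — 10 left.
SKU-128 T1 at 14: only 10 left, fill 10.
Total = 17×100 + 15×90 + 14×10 = 3190.

3190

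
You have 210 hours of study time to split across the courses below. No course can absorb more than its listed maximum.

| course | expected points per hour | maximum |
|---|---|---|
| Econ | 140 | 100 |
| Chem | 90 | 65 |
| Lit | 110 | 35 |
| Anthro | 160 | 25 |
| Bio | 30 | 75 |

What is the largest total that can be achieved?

Order the courses by expected points per hour: Anthro 160 > Econ 140 > Lit 110 > Chem 90 > Bio 30.
Give Anthro 25 to hit its cap of 25 ; 185 left.
Give Econ 100 to hit its cap of 100 ; 85 left.
Lit takes 35 to reach its cap of 35 ; 50 left.
Chem has room for 65 but only 50 remain, so it gets 50.
Total = 140×100 + 90×50 + 110×35 + 160×25 = 26350.

26350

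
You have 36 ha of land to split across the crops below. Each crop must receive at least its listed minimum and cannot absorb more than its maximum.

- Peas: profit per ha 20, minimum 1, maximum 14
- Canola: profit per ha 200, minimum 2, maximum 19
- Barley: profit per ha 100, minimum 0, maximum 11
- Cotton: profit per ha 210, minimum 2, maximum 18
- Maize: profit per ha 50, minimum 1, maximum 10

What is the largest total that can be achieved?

7050

Meeting every minimum uses 1+2+0+2+1 = 6 ha, leaving 30.
Highest profit per ha first: Cotton 210 > Canola 200 > Barley 100 > Maize 50 > Peas 20.
Cotton takes 16 more to reach its cap of 18 → 14 left.
Canola: +14 (room for 17) → 16. Pool exhausted.
Total = 20×1 + 200×16 + 210×18 + 50×1 = 7050.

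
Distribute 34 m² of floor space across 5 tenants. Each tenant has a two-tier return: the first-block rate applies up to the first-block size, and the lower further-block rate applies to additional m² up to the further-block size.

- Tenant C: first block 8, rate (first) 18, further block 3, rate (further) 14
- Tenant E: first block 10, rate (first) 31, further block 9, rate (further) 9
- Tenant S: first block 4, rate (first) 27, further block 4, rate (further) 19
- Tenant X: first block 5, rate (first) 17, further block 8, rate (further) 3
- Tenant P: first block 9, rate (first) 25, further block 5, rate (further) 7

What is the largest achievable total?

845

Order all 10 blocks by rate: Tenant E/tier1 31 > Tenant S/tier1 27 > Tenant P/tier1 25 > Tenant S/tier2 19 > Tenant C/tier1 18 > Tenant X/tier1 17 > Tenant C/tier2 14 > Tenant E/tier2 9 > Tenant P/tier2 7 > Tenant X/tier2 3.
Fill Tenant E tier1 block (10 at 31) ; 24 left.
Tenant S/tier1 (27): +4 ; 20 left.
Tenant P tier1 at 25: fill all 9 ; 11 left.
Tenant S tier2 at 19: fill all 4 ; 7 left.
Tenant C tier1 at 18: only 7 left, fill 7.
Total = 31×10 + 27×4 + 25×9 + 19×4 + 18×7 = 845.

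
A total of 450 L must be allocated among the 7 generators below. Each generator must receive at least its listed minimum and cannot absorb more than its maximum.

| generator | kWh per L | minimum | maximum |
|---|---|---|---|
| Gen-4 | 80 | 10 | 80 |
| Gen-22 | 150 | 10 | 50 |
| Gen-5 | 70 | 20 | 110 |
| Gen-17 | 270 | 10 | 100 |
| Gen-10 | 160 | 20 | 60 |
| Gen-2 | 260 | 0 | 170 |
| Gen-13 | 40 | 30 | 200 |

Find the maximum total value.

Meeting every minimum uses 10+10+20+10+20+0+30 = 100 L, leaving 350.
Rank by kWh per L: Gen-17 270 > Gen-2 260 > Gen-10 160 > Gen-22 150 > Gen-4 80 > Gen-5 70 > Gen-13 40.
Give Gen-17 90 more to hit its cap of 100 ; 260 left.
Give Gen-2 170 more to hit its cap of 170 ; 90 left.
Gen-10 takes 40 more to reach its cap of 60 ; 50 left.
Gen-22 takes 40 more to reach its cap of 50 ; 10 left.
Only 10 left; Gen-4 takes them to reach 20.
Total = 80×20 + 150×50 + 70×20 + 270×100 + 160×60 + 260×170 + 40×30 = 92500.

92500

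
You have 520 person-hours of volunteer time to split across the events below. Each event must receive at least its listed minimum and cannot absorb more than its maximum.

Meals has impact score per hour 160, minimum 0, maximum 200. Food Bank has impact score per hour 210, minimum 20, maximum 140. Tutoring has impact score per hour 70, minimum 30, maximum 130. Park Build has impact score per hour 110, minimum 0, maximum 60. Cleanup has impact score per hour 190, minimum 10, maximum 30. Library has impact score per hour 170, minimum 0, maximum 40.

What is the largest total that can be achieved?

84000

Meeting every minimum uses 0+20+30+0+10+0 = 60 person-hours, leaving 460.
Highest impact score per hour first: Food Bank 210 > Cleanup 190 > Library 170 > Meals 160 > Park Build 110 > Tutoring 70.
Food Bank: +120 to 140 (cap) ; 340 left.
Cleanup: +20 to 30 (cap) ; 320 left.
Library takes 40 more to reach its cap of 40 ; 280 left.
Give Meals 200 more to hit its cap of 200 ; 80 left.
Give Park Build 60 more to hit its cap of 60 ; 20 left.
Only 20 left; Tutoring takes them to reach 50.
Total = 160×200 + 210×140 + 70×50 + 110×60 + 190×30 + 170×40 = 84000.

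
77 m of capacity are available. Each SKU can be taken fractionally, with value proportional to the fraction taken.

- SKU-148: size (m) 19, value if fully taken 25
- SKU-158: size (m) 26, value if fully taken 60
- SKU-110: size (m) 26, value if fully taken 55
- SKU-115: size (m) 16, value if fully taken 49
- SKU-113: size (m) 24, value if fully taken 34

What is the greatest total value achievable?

Best value per unit of size first: SKU-115 49/16≈3.06, SKU-158 60/26≈2.31, SKU-110 55/26≈2.12, SKU-113 34/24≈1.42, SKU-148 25/19≈1.32.
SKU-115: take in full, 16 m for value 49 ; 61 left.
SKU-158: take in full, 26 m for value 60 ; 35 left.
Take all of SKU-110 (26 m, value 55) ; 9 m left.
Only 9 m remain; take 9/24 of SKU-113 for value 34×9/24 = 12.75.
Total value = 176.75.

176.75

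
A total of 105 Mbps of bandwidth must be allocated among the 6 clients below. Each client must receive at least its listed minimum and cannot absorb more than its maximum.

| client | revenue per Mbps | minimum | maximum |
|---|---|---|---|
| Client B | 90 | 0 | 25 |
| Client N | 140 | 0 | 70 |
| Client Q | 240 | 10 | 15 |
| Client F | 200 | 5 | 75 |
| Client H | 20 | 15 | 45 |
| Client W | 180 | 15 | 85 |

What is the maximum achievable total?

Meeting every minimum uses 0+0+10+5+15+15 = 45 Mbps, leaving 60.
Order the clients by revenue per Mbps: Client Q 240 > Client F 200 > Client W 180 > Client N 140 > Client B 90 > Client H 20.
Client Q takes 5 more to reach its cap of 15 — 55 left.
Client F has room for 70 more but only 55 remain, so it gets 60.
Total = 240×15 + 200×60 + 20×15 + 180×15 = 18600.

18600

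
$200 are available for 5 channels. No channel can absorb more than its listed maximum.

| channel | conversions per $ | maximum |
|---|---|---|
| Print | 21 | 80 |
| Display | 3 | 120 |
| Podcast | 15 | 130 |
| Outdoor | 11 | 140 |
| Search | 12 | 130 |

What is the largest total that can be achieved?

Order the channels by conversions per $: Print 21 > Podcast 15 > Search 12 > Outdoor 11 > Display 3.
Print takes 80 to reach its cap of 80 → 120 left.
Podcast: +120 (room for 130) → 120. Pool exhausted.
Total = 21×80 + 15×120 = 3480.

3480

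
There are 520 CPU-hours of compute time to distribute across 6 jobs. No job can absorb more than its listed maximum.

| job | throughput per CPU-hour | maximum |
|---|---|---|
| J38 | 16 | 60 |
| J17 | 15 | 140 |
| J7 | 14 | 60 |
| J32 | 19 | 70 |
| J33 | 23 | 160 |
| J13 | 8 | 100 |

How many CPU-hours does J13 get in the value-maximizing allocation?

Rank by throughput per CPU-hour: J33 23 > J32 19 > J38 16 > J17 15 > J7 14 > J13 8.
J33: +160 to 160 (cap) — 360 left.
J32 takes 70 to reach its cap of 70 — 290 left.
J38: +60 to 60 (cap) — 230 left.
Give J17 140 to hit its cap of 140 — 90 left.
J7: +60 to 60 (cap) — 30 left.
J13 has room for 100 but only 30 remain, so it gets 30.

30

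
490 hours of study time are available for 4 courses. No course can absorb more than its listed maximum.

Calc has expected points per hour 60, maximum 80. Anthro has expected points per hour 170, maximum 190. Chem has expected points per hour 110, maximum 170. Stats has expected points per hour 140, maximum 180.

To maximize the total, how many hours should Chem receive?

120

Order the courses by expected points per hour: Anthro 170 > Stats 140 > Chem 110 > Calc 60.
Anthro: +190 to 190 (cap) — 300 left.
Stats: +180 to 180 (cap) — 120 left.
Chem has room for 170 but only 120 remain, so it gets 120.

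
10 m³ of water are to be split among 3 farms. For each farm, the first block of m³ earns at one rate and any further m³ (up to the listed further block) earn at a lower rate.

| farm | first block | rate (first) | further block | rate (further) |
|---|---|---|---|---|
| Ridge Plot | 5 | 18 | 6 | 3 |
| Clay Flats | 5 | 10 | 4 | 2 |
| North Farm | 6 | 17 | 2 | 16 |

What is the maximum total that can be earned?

Treat each block as its own option and order by rate: Ridge Plot/T1 18 > North Farm/T1 17 > North Farm/T2 16 > Clay Flats/T1 10 > Ridge Plot/T2 3 > Clay Flats/T2 2.
Ridge Plot/T1 (18): +5 ; 5 left.
5 remain; put them into North Farm T1 at 17.
Total = 18×5 + 17×5 = 175.

175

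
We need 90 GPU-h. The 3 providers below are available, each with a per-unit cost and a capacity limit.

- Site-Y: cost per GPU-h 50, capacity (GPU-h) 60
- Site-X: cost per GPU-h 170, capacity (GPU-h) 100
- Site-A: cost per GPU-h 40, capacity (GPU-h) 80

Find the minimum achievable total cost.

Fill from the cheapest provider first.
Take 80 from Site-A at 40 — need 10 more.
Site-Y at 50: take 10 of its 60 — requirement met.
Site-X: unused.
Cost = 80×40 + 10×50 = 3700.

3700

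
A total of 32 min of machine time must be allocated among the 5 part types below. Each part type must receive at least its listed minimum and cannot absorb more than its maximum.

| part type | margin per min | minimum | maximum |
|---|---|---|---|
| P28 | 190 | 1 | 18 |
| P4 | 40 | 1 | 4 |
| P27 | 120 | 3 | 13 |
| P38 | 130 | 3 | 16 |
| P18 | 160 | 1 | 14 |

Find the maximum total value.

5330

Meeting every minimum uses 1+1+3+3+1 = 9 min, leaving 23.
Highest margin per min first: P28 190 > P18 160 > P38 130 > P27 120 > P4 40.
P28: +17 to 18 (cap) → 6 left.
P18 has room for 13 more but only 6 remain, so it gets 7.
Total = 190×18 + 40×1 + 120×3 + 130×3 + 160×7 = 5330.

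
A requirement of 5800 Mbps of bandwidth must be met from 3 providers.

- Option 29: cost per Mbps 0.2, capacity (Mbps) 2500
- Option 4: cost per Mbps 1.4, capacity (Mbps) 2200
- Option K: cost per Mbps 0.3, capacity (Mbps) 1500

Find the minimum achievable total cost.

3470

Fill from the cheapest provider first.
Option 29 at 0.2: take all 2500 Mbps ; 3300 still needed.
Option K at 0.3: take all 1500 Mbps ; 1800 still needed.
Take 1800 from Option 4 at 1.4 to finish.
Cost = 2500×0.2 + 1500×0.3 + 1800×1.4 = 3470.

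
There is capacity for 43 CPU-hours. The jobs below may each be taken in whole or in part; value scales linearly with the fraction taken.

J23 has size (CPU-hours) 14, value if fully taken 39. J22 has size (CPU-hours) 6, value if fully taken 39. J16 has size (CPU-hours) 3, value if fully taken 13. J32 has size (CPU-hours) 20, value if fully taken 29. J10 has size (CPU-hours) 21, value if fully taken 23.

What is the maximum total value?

Rank by value-to-size ratio: J22 39/6≈6.5, J16 13/3≈4.33, J23 39/14≈2.79, J32 29/20≈1.45, J10 23/21≈1.1.
All 6 CPU-hours of J22 fit (value 39) → 37 remain.
J16: take in full, 3 CPU-hours for value 13 → 34 left.
All 14 CPU-hours of J23 fit (value 39) → 20 remain.
Take all of J32 (20 CPU-hours, value 29) → 0 CPU-hours left.
Total value = 120.

120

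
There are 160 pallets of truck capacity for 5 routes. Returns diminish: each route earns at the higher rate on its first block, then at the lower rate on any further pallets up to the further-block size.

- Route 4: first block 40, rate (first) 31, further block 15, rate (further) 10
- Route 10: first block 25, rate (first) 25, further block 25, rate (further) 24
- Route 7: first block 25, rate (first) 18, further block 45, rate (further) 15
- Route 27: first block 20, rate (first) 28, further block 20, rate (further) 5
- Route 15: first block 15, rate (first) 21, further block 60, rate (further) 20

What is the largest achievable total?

4040

Rank every tier by rate: Route 4/T1 31 > Route 27/T1 28 > Route 10/T1 25 > Route 10/T2 24 > Route 15/T1 21 > Route 15/T2 20 > Route 7/T1 18 > Route 7/T2 15 > Route 4/T2 10 > Route 27/T2 5.
Fill Route 4 T1 block (40 at 31) → 120 left.
Fill Route 27 T1 block (20 at 28) → 100 left.
Route 10 T1 at 25: fill all 25 → 75 left.
Route 10 T2 at 24: fill all 25 → 50 left.
Route 15/T1 (21): +15 → 35 left.
Route 15 T2 at 20: only 35 left, fill 35.
Total = 31×40 + 28×20 + 25×25 + 24×25 + 21×15 + 20×35 = 4040.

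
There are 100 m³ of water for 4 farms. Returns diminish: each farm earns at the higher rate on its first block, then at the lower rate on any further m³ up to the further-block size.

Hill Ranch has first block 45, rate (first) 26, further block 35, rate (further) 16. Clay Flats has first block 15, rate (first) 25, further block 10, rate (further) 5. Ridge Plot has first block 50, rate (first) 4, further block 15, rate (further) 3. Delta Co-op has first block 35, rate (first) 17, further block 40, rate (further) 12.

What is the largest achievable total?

2220

Rank every tier by rate: Hill Ranch/tier1 26 > Clay Flats/tier1 25 > Delta Co-op/tier1 17 > Hill Ranch/tier2 16 > Delta Co-op/tier2 12 > Clay Flats/tier2 5 > Ridge Plot/tier1 4 > Ridge Plot/tier2 3.
Fill Hill Ranch tier1 block (45 at 26) — 55 left.
Clay Flats tier1 at 25: fill all 15 — 40 left.
Delta Co-op/tier1 (17): +35 — 5 left.
5 remain; put them into Hill Ranch tier2 at 16.
Total = 26×45 + 25×15 + 17×35 + 16×5 = 2220.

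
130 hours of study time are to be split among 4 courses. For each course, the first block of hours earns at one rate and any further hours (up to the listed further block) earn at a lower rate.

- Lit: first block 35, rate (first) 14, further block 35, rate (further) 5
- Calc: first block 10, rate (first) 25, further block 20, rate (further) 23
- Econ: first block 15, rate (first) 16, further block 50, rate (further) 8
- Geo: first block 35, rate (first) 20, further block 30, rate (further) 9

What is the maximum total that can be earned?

Treat each block as its own option and order by rate: Calc/first 25 > Calc/second 23 > Geo/first 20 > Econ/first 16 > Lit/first 14 > Geo/second 9 > Econ/second 8 > Lit/second 5.
Fill Calc first block (10 at 25) ; 120 left.
Calc second at 23: fill all 20 ; 100 left.
Geo/first (20): +35 ; 65 left.
Econ first at 16: fill all 15 ; 50 left.
Lit first at 14: fill all 35 ; 15 left.
Geo/second: +15 of 30 at 9; pool empty.
Total = 25×10 + 23×20 + 20×35 + 16×15 + 14×35 + 9×15 = 2275.

2275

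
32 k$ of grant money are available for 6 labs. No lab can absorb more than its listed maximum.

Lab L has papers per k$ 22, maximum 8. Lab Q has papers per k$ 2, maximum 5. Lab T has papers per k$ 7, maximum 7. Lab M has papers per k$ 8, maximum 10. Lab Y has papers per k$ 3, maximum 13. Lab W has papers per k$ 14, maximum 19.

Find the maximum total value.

Highest papers per k$ first: Lab L 22 > Lab W 14 > Lab M 8 > Lab T 7 > Lab Y 3 > Lab Q 2.
Give Lab L 8 to hit its cap of 8 → 24 left.
Lab W: +19 to 19 (cap) → 5 left.
Lab M: +5 (room for 10) → 5. Pool exhausted.
Total = 22×8 + 8×5 + 14×19 = 482.

482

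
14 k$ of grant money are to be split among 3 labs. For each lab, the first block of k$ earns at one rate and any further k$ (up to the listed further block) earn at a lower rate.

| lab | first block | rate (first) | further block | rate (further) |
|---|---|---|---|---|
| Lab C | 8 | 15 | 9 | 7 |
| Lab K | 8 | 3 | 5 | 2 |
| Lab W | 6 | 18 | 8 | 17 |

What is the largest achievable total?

Order all 6 blocks by rate: Lab W/T1 18 > Lab W/T2 17 > Lab C/T1 15 > Lab C/T2 7 > Lab K/T1 3 > Lab K/T2 2.
Fill Lab W T1 block (6 at 18) — 8 left.
Lab W T2 at 17: fill all 8 — 0 left.
Total = 18×6 + 17×8 = 244.

244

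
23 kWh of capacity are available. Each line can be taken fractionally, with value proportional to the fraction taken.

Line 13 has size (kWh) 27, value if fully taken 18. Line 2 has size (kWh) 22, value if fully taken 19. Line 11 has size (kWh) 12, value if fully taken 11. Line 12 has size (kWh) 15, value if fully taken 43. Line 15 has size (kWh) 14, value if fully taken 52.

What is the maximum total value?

77.8

Sort by value density: Line 15 52/14≈3.71, Line 12 43/15≈2.87, Line 11 11/12≈0.917, Line 2 19/22≈0.864, Line 13 18/27≈0.667.
Line 15: take in full, 14 kWh for value 52 — 9 left.
9 kWh left: a 9/15 share of Line 12 gives 43×9/15 = 25.8.
Total value = 77.8.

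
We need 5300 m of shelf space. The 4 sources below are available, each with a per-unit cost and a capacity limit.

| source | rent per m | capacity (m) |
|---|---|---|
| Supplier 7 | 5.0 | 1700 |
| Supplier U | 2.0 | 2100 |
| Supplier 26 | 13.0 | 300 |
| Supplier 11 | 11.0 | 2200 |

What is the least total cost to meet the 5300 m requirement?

Cheapest first:
Supplier U at 2.0: take all 2100 m → 3200 still needed.
Supplier 7 at 5.0: take all 1700 m → 1500 still needed.
Supplier 11 (11.0): take the remaining 1500 → done.
Supplier 26: unused.
Cost = 2100×2.0 + 1700×5.0 + 1500×11.0 = 29200.

29200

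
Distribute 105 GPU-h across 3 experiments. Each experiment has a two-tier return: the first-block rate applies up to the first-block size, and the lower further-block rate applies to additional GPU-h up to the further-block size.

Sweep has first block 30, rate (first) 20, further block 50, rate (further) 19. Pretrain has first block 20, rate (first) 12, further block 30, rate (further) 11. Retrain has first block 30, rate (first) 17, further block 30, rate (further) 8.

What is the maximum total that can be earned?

Treat each block as its own option and order by rate: Sweep/tier1 20 > Sweep/tier2 19 > Retrain/tier1 17 > Pretrain/tier1 12 > Pretrain/tier2 11 > Retrain/tier2 8.
Sweep tier1 at 20: fill all 30 — 75 left.
Fill Sweep tier2 block (50 at 19) — 25 left.
Retrain tier1 at 17: only 25 left, fill 25.
Total = 20×30 + 19×50 + 17×25 = 1975.

1975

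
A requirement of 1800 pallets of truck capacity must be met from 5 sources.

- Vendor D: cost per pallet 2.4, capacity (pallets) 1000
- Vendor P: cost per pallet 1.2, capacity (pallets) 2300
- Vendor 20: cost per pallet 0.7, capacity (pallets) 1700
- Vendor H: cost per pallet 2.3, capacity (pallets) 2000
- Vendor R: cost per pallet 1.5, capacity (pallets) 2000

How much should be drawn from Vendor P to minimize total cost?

100

Cheapest first:
Vendor 20 at 0.7: take all 1700 pallets ; 100 still needed.
Take 100 from Vendor P at 1.2 to finish.
Vendor R, Vendor H, Vendor D: unused.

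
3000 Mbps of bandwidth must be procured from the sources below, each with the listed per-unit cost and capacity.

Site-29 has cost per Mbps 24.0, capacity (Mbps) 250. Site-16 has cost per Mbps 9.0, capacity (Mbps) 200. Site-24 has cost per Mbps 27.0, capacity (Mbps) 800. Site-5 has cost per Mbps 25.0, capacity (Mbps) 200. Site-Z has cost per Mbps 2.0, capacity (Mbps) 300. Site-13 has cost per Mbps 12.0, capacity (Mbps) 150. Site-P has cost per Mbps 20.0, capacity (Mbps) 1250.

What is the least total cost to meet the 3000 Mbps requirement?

57750

Cheapest first:
Site-Z at 2.0: take all 300 Mbps — 2700 still needed.
Take 200 from Site-16 at 9.0 — need 2500 more.
Site-13 at 12.0: take all 150 Mbps — 2350 still needed.
Site-P (20.0): use full 1250 — 1100 Mbps to go.
Site-29 at 24.0: take all 250 Mbps — 850 still needed.
Take 200 from Site-5 at 25.0 — need 650 more.
Site-24 (27.0): take the remaining 650 — done.
Cost = 300×2.0 + 200×9.0 + 150×12.0 + 1250×20.0 + 250×24.0 + 200×25.0 + 650×27.0 = 57750.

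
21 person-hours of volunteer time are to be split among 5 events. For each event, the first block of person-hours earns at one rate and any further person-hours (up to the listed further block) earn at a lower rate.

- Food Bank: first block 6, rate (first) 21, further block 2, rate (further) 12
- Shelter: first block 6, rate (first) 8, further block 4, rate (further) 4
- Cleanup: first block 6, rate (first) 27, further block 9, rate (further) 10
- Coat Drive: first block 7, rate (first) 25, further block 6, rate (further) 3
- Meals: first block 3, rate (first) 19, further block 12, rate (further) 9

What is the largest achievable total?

501

Rank every tier by rate: Cleanup/first 27 > Coat Drive/first 25 > Food Bank/first 21 > Meals/first 19 > Food Bank/second 12 > Cleanup/second 10 > Meals/second 9 > Shelter/first 8 > Shelter/second 4 > Coat Drive/second 3.
Fill Cleanup first block (6 at 27) — 15 left.
Coat Drive first at 25: fill all 7 — 8 left.
Fill Food Bank first block (6 at 21) — 2 left.
Meals/first: +2 of 3 at 19; pool empty.
Total = 27×6 + 25×7 + 21×6 + 19×2 = 501.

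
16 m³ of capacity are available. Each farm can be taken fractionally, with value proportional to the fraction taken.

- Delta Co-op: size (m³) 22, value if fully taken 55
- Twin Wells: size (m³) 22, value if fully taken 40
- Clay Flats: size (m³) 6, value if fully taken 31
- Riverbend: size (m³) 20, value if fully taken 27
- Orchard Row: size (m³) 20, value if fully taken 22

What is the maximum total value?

56

Best value per unit of size first: Clay Flats 31/6≈5.17, Delta Co-op 55/22≈2.5, Twin Wells 40/22≈1.82, Riverbend 27/20≈1.35, Orchard Row 22/20≈1.1.
Clay Flats: take in full, 6 m³ for value 31 ; 10 left.
10 m³ left: a 10/22 share of Delta Co-op gives 55×10/22 = 25.
Total value = 56.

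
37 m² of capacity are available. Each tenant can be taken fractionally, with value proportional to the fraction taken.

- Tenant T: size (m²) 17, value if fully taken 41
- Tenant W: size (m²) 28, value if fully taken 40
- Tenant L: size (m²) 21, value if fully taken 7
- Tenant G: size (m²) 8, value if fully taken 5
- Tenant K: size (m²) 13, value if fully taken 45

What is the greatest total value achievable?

Rank by value-to-size ratio: Tenant K 45/13≈3.46, Tenant T 41/17≈2.41, Tenant W 40/28≈1.43, Tenant G 5/8≈0.625, Tenant L 7/21≈0.333.
All 13 m² of Tenant K fit (value 45) ; 24 remain.
All 17 m² of Tenant T fit (value 41) ; 7 remain.
Only 7 m² remain; take 7/28 of Tenant W for value 40×7/28 = 10.
Total value = 96.

96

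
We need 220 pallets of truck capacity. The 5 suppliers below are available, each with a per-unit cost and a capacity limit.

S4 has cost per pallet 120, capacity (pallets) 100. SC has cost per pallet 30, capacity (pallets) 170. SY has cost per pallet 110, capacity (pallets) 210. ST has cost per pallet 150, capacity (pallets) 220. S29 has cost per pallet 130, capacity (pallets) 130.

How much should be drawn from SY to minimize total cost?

Fill from the cheapest supplier first.
SC at 30: take all 170 pallets ; 50 still needed.
SY at 110: take 50 of its 210 ; requirement met.
S4, S29, ST: unused.

50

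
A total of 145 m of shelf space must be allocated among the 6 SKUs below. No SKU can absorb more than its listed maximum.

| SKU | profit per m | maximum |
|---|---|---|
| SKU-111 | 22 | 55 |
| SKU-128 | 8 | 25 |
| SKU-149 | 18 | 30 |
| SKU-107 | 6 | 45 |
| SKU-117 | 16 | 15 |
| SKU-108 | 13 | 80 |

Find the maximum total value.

Rank by profit per m: SKU-111 22 > SKU-149 18 > SKU-117 16 > SKU-108 13 > SKU-128 8 > SKU-107 6.
SKU-111 takes 55 to reach its cap of 55 → 90 left.
Give SKU-149 30 to hit its cap of 30 → 60 left.
SKU-117 takes 15 to reach its cap of 15 → 45 left.
SKU-108: +45 (room for 80) → 45. Pool exhausted.
Total = 22×55 + 18×30 + 16×15 + 13×45 = 2575.

2575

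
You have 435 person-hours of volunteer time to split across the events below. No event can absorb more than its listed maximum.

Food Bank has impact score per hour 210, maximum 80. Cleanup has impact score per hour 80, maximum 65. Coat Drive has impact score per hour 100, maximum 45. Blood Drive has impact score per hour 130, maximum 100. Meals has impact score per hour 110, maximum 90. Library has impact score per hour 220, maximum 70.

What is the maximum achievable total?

Highest impact score per hour first: Library 220 > Food Bank 210 > Blood Drive 130 > Meals 110 > Coat Drive 100 > Cleanup 80.
Library takes 70 to reach its cap of 70 → 365 left.
Give Food Bank 80 to hit its cap of 80 → 285 left.
Give Blood Drive 100 to hit its cap of 100 → 185 left.
Meals takes 90 to reach its cap of 90 → 95 left.
Give Coat Drive 45 to hit its cap of 45 → 50 left.
Only 50 left; Cleanup takes them to reach 50.
Total = 210×80 + 80×50 + 100×45 + 130×100 + 110×90 + 220×70 = 63600.

63600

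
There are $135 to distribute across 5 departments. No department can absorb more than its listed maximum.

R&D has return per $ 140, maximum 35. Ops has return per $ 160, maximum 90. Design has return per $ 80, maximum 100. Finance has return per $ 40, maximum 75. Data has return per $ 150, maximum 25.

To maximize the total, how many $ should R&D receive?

Rank by return per $: Ops 160 > Data 150 > R&D 140 > Design 80 > Finance 40.
Ops: +90 to 90 (cap) → 45 left.
Give Data 25 to hit its cap of 25 → 20 left.
Only 20 left; R&D takes them to reach 20.

20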